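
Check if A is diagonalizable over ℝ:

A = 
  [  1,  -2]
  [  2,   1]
No

tr(A) = 2, det(A) = 5
Characteristic polynomial: λ² - tr(A)λ + det(A) = λ² - 2λ + 5
λ² - 2λ + 5 = 0  ⇒  λ = (2 ± √((-2)² - 4·(5)))/2 = (2 ± √(-16))/2
  = 1 + 2i,  1 - 2i
Eigenvalues: 1 + 2i, 1 - 2i  (≈ 1 + 2i, 1 - 2i)
Has complex eigenvalues (not diagonalizable over ℝ).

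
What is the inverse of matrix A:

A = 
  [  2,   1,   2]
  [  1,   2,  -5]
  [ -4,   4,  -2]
det(A) = (2)·((2)(-2) - (-5)(4)) - (1)·((1)(-2) - (-5)(-4)) + (2)·((1)(4) - (2)(-4))
  = (2)(16) - (1)(-22) + (2)(12)
  = 78
det(A) = 78 ≠ 0, so A is invertible.

Cofactors Cᵢⱼ = (-1)ⁱ⁺ʲ·Mᵢⱼ:
C = 
  [ 16,  22,  12]
  [ 10,   4, -12]
  [ -9,  12,   3]

adj(A) = Cᵀ:
adj(A) = 
  [ 16,  10,  -9]
  [ 22,   4,  12]
  [ 12, -12,   3]

A⁻¹ = (1/78) · adj(A):
A⁻¹ = 
  [ 8/39,  5/39, -3/26]
  [11/39,  2/39,  2/13]
  [ 2/13, -2/13,  1/26]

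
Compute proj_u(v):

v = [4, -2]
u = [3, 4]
v·u = (4)(3) + (-2)(4) = 4
u·u = (3)² + (4)² = 25
proj_u(v) = (v·u / u·u) × u = (4/25) × u

proj_u(v) = [12/25, 16/25]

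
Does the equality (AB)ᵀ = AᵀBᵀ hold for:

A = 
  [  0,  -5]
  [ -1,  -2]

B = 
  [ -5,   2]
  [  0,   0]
No

(AB)ᵀ = 
  [  0,   5]
  [  0,  -2]

AᵀBᵀ = 
  [ -2,   0]
  [ 21,   0]

The two matrices differ, so (AB)ᵀ ≠ AᵀBᵀ in general. The correct identity is (AB)ᵀ = BᵀAᵀ.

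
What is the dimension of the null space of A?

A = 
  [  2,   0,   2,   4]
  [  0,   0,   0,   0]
nullity(A) = 3

Row reduce:
(no row operations needed)
REF = 
  [  2,   0,   2,   4]
  [  0,   0,   0,   0]
Pivot columns: 1 → 1 pivot.
rank(A) = 1, so nullity(A) = 4 - 1 = 3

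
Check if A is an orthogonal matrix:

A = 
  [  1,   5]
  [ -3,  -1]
No

AᵀA = 
  [ 10,   8]
  [  8,  26]
≠ I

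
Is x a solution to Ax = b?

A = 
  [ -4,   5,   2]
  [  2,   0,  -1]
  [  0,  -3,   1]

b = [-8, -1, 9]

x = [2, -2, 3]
No

Ax = [-12, 1, 9] ≠ b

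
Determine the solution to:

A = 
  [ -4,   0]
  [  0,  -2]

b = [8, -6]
x = [-2, 3]

Row reduce the augmented matrix [A|b]:
(already in echelon form)
REF = 
  [ -4,   0,   8]
  [  0,  -2,  -6]

Back-substitution:
x₂ = (-6) / (-2) = 3
x₁ = (8 - (0)(3)) / (-4) = -2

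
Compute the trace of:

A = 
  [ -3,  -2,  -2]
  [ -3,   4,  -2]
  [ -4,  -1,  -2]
-1

tr(A) = -3 + 4 + -2 = -1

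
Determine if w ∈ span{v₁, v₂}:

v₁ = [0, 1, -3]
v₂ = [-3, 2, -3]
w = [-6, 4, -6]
Yes

Form the augmented matrix and row-reduce:
[v₁|v₂|w] = 
  [  0,  -3,  -6]
  [  1,   2,   4]
  [ -3,  -3,  -6]
Swap R1 ↔ R2
R3 → R3 + (3)·R1
R3 → R3 + (1)·R2
REF = 
  [  1,   2,   4]
  [  0,  -3,  -6]
  [  0,   0,   0]

No row of the form [0 0 | nonzero], so the system is consistent. Back-substitution gives c₁ = 0, c₂ = 2: w = (0)·v₁ + (2)·v₂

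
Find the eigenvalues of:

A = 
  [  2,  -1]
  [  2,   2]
tr(A) = 4, det(A) = 6
Characteristic polynomial: λ² - tr(A)λ + det(A) = λ² - 4λ + 6
λ² - 4λ + 6 = 0  ⇒  λ = (4 ± √((-4)² - 4·(6)))/2 = (4 ± √(-8))/2
  = 2 + i√2,  2 - i√2

λ = 2 + i√2, 2 - i√2  (≈ 2 + 1.414i, 2 - 1.414i)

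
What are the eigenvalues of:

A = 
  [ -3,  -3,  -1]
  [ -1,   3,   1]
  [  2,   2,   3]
Characteristic polynomial: det(λI - A) = λ³ - 3λ² - 12λ + 28
Testing integer divisors of the constant term: p(2) = 0, so (λ - 2) is a factor:
p(λ) = (λ - 2)(λ² - λ - 14)
λ² - λ - 14 = 0  ⇒  λ = (1 ± √((-1)² - 4·(-14)))/2 = (1 ± √(57))/2
  = (1 + √57)/2,  (1 - √57)/2

λ = 2, (1 + √57)/2, (1 - √57)/2  (≈ 2, 4.275, -3.275)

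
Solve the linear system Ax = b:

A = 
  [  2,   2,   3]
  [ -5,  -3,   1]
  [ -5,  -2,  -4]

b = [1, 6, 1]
Row reduce the augmented matrix [A|b]:
R2 → R2 + (5/2)·R1
R3 → R3 + (5/2)·R1
R3 → R3 - (3/2)·R2
REF = 
  [    2,     2,     3,     1]
  [    0,     2,  17/2,  17/2]
  [    0,     0, -37/4, -37/4]

Back-substitution:
x₃ = (-37/4) / (-37/4) = 1
x₂ = (17/2 - (17/2)(1)) / 2 = 0
x₁ = (1 - (2)(0) - (3)(1)) / 2 = -1

x = [-1, 0, 1]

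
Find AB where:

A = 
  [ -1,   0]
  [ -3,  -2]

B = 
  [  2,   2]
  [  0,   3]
AB = 
  [ -2,  -2]
  [ -6, -12]

A is 2×2 and B is 2×2, so AB is 2×2. Each entry is (row of A)·(column of B):
AB[1,1] = (-1)(2) + (0)(0) = -2
AB[1,2] = (-1)(2) + (0)(3) = -2
AB[2,1] = (-3)(2) + (-2)(0) = -6
AB[2,2] = (-3)(2) + (-2)(3) = -12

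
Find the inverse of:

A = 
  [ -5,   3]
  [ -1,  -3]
det(A) = (-5)(-3) - (3)(-1) = 18
For a 2×2 matrix, A⁻¹ = (1/det(A)) · [[d, -b], [-c, a]]
    = (1/18) · [[-3, -3], [1, -5]]

A⁻¹ = 
  [ -1/6,  -1/6]
  [ 1/18, -5/18]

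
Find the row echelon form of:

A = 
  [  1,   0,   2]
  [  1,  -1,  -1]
Row operations:
R2 → R2 - (1)·R1

Resulting echelon form:
REF = 
  [  1,   0,   2]
  [  0,  -1,  -3]

Rank = 2 (number of non-zero pivot rows).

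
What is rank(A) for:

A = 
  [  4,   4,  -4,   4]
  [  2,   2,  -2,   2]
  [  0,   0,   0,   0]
Row reduce:
R2 → R2 - (1/2)·R1
REF = 
  [  4,   4,  -4,   4]
  [  0,   0,   0,   0]
  [  0,   0,   0,   0]
Pivot columns: 1 → 1 pivot.

rank(A) = 1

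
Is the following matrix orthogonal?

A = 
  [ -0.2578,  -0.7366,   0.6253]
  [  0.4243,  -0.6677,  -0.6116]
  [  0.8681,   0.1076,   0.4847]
Yes

AᵀA = 
  [  1.0001,   0,   0.0001]
  [  0,   1,  -0.0001]
  [  0.0001,  -0.0001,   1]
≈ I (equal to I up to the 4-dp rounding of the entries)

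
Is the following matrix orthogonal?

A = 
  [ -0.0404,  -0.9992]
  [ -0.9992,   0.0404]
Yes

AᵀA = 
  [  1,   0]
  [  0,   1]
≈ I (equal to I up to the 4-dp rounding of the entries)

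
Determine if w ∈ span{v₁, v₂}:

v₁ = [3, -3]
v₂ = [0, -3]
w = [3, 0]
Yes

Form the augmented matrix and row-reduce:
[v₁|v₂|w] = 
  [  3,   0,   3]
  [ -3,  -3,   0]
R2 → R2 + (1)·R1
REF = 
  [  3,   0,   3]
  [  0,  -3,   3]

No row of the form [0 0 | nonzero], so the system is consistent. Back-substitution gives c₁ = 1, c₂ = -1: w = (1)·v₁ + (-1)·v₂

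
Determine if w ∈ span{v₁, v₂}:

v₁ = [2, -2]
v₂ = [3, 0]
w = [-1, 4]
Yes

Form the augmented matrix and row-reduce:
[v₁|v₂|w] = 
  [  2,   3,  -1]
  [ -2,   0,   4]
R2 → R2 + (1)·R1
REF = 
  [  2,   3,  -1]
  [  0,   3,   3]

No row of the form [0 0 | nonzero], so the system is consistent. Back-substitution gives c₁ = -2, c₂ = 1: w = (-2)·v₁ + (1)·v₂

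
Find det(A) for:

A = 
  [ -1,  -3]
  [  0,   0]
For a 2×2 matrix, det = ad - bc = (-1)(0) - (-3)(0) = 0

det(A) = 0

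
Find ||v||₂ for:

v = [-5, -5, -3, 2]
7.937

||v||₂ = √((-5)² + (-5)² + (-3)² + (2)²) = √63 = 7.937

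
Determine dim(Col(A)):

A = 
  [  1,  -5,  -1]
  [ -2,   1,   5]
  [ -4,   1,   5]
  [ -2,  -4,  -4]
dim(Col(A)) = 3

Row reduce:
R2 → R2 + (2)·R1
R3 → R3 + (4)·R1
R4 → R4 + (2)·R1
R3 → R3 - (19/9)·R2
R4 → R4 - (14/9)·R2
R4 → R4 - (2)·R3
REF = 
  [    1,    -5,    -1]
  [    0,    -9,     3]
  [    0,     0, -16/3]
  [    0,     0,     0]
Pivot columns: 1, 2, 3 → 3 pivots.
dim(Col(A)) = number of pivot columns = 3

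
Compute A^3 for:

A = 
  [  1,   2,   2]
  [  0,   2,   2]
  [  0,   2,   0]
A^3 = 
  [  1,  34,  22]
  [  0,  24,  16]
  [  0,  16,   8]

A² = A·A:
A²[1,1] = (1)(1) + (2)(0) + (2)(0) = 1
A²[1,2] = (1)(2) + (2)(2) + (2)(2) = 10
A²[1,3] = (1)(2) + (2)(2) + (2)(0) = 6
A²[2,1] = (0)(1) + (2)(0) + (2)(0) = 0
A²[2,2] = (0)(2) + (2)(2) + (2)(2) = 8
A²[2,3] = (0)(2) + (2)(2) + (2)(0) = 4
A²[3,1] = (0)(1) + (2)(0) + (0)(0) = 0
A²[3,2] = (0)(2) + (2)(2) + (0)(2) = 4
A²[3,3] = (0)(2) + (2)(2) + (0)(0) = 4
A² = 
  [  1,  10,   6]
  [  0,   8,   4]
  [  0,   4,   4]

A^3 = A^2·A:
A^3[1,1] = (1)(1) + (10)(0) + (6)(0) = 1
A^3[1,2] = (1)(2) + (10)(2) + (6)(2) = 34
A^3[1,3] = (1)(2) + (10)(2) + (6)(0) = 22
A^3[2,1] = (0)(1) + (8)(0) + (4)(0) = 0
A^3[2,2] = (0)(2) + (8)(2) + (4)(2) = 24
A^3[2,3] = (0)(2) + (8)(2) + (4)(0) = 16
A^3[3,1] = (0)(1) + (4)(0) + (4)(0) = 0
A^3[3,2] = (0)(2) + (4)(2) + (4)(2) = 16
A^3[3,3] = (0)(2) + (4)(2) + (4)(0) = 8
A^3 = 
  [  1,  34,  22]
  [  0,  24,  16]
  [  0,  16,   8]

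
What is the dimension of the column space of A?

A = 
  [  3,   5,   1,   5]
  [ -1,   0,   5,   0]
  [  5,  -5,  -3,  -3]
dim(Col(A)) = 3

Row reduce:
R2 → R2 + (1/3)·R1
R3 → R3 - (5/3)·R1
R3 → R3 + (8)·R2
REF = 
  [   3,    5,    1,    5]
  [   0,  5/3, 16/3,  5/3]
  [   0,    0,   38,    2]
Pivot columns: 1, 2, 3 → 3 pivots.
dim(Col(A)) = number of pivot columns = 3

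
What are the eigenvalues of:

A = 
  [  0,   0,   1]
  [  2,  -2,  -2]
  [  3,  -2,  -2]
λ = 1, (-5 + √17)/2, (-5 - √17)/2  (≈ 1, -0.4384, -4.562)

Characteristic polynomial: det(λI - A) = λ³ + 4λ² - 3λ - 2
Testing integer divisors of the constant term: p(1) = 0, so (λ - 1) is a factor:
p(λ) = (λ - 1)(λ² + 5λ + 2)
λ² + 5λ + 2 = 0  ⇒  λ = (-5 ± √((5)² - 4·(2)))/2 = (-5 ± √(17))/2
  = (-5 + √17)/2,  (-5 - √17)/2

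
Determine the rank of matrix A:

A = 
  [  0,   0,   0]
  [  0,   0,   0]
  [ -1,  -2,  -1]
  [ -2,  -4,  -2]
Row reduce:
Swap R1 ↔ R3
R4 → R4 - (2)·R1
REF = 
  [ -1,  -2,  -1]
  [  0,   0,   0]
  [  0,   0,   0]
  [  0,   0,   0]
Pivot columns: 1 → 1 pivot.

rank(A) = 1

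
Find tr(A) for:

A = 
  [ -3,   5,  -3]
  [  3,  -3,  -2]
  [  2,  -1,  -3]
-9

tr(A) = -3 + -3 + -3 = -9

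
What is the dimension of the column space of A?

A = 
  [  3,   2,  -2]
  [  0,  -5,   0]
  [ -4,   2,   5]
Row reduce:
R3 → R3 + (4/3)·R1
R3 → R3 + (14/15)·R2
REF = 
  [  3,   2,  -2]
  [  0,  -5,   0]
  [  0,   0, 7/3]
Pivot columns: 1, 2, 3 → 3 pivots.
dim(Col(A)) = number of pivot columns = 3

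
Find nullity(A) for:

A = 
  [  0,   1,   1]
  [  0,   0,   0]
nullity(A) = 2

Row reduce:
(no row operations needed)
REF = 
  [  0,   1,   1]
  [  0,   0,   0]
Pivot columns: 2 → 1 pivot.
rank(A) = 1, so nullity(A) = 3 - 1 = 2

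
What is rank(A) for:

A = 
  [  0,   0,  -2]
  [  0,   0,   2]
rank(A) = 1

Row reduce:
R2 → R2 + (1)·R1
REF = 
  [  0,   0,  -2]
  [  0,   0,   0]
Pivot columns: 3 → 1 pivot.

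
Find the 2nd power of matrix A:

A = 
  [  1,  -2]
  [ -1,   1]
A² = A·A:
A²[1,1] = (1)(1) + (-2)(-1) = 3
A²[1,2] = (1)(-2) + (-2)(1) = -4
A²[2,1] = (-1)(1) + (1)(-1) = -2
A²[2,2] = (-1)(-2) + (1)(1) = 3
A² = 
  [  3,  -4]
  [ -2,   3]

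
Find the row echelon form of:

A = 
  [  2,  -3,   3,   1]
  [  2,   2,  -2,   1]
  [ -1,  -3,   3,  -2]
Row operations:
R2 → R2 - (1)·R1
R3 → R3 + (1/2)·R1
R3 → R3 + (9/10)·R2

Resulting echelon form:
REF = 
  [   2,   -3,    3,    1]
  [   0,    5,   -5,    0]
  [   0,    0,    0, -3/2]

Rank = 3 (number of non-zero pivot rows).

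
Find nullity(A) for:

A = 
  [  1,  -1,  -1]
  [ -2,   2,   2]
nullity(A) = 2

Row reduce:
R2 → R2 + (2)·R1
REF = 
  [  1,  -1,  -1]
  [  0,   0,   0]
Pivot columns: 1 → 1 pivot.
rank(A) = 1, so nullity(A) = 3 - 1 = 2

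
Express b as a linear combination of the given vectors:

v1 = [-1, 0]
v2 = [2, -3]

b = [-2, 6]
c1 = -2, c2 = -2

b = -2·v1 + -2·v2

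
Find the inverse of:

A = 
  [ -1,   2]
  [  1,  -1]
det(A) = (-1)(-1) - (2)(1) = -1
For a 2×2 matrix, A⁻¹ = (1/det(A)) · [[d, -b], [-c, a]]
    = (-1) · [[-1, -2], [-1, -1]]

A⁻¹ = 
  [  1,   2]
  [  1,   1]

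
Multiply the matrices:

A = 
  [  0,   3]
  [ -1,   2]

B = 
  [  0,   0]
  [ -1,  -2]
A is 2×2 and B is 2×2, so AB is 2×2. Each entry is (row of A)·(column of B):
AB[1,1] = (0)(0) + (3)(-1) = -3
AB[1,2] = (0)(0) + (3)(-2) = -6
AB[2,1] = (-1)(0) + (2)(-1) = -2
AB[2,2] = (-1)(0) + (2)(-2) = -4

AB = 
  [ -3,  -6]
  [ -2,  -4]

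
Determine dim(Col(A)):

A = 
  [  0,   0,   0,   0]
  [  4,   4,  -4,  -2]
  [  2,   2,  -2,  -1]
Row reduce:
Swap R1 ↔ R2
R3 → R3 - (1/2)·R1
REF = 
  [  4,   4,  -4,  -2]
  [  0,   0,   0,   0]
  [  0,   0,   0,   0]
Pivot columns: 1 → 1 pivot.
dim(Col(A)) = number of pivot columns = 1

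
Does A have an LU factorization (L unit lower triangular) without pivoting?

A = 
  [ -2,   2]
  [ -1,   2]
Yes.
A[1,1] = -2 ≠ 0, so Gaussian elimination proceeds without a row swap: multiplier ℓ₂₁ = (-1)/(-2) = 1/2, and U[2,2] = 2 - (1/2)(2) = 1.
L = 
  [  1,   0]
  [1/2,   1]
U = 
  [ -2,   2]
  [  0,   1]
Check row 2 of LU: [(1/2)(-2), (1/2)(2) + 1] = [-1, 2] = row 2 of A ✓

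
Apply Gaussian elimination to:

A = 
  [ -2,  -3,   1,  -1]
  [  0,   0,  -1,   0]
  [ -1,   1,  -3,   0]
Row operations:
R3 → R3 - (1/2)·R1
Swap R2 ↔ R3

Resulting echelon form:
REF = 
  [  -2,   -3,    1,   -1]
  [   0,  5/2, -7/2,  1/2]
  [   0,    0,   -1,    0]

Rank = 3 (number of non-zero pivot rows).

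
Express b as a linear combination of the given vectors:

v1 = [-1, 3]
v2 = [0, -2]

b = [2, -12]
c1 = -2, c2 = 3

b = -2·v1 + 3·v2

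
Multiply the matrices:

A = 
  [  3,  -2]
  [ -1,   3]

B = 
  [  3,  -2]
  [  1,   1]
A is 2×2 and B is 2×2, so AB is 2×2. Each entry is (row of A)·(column of B):
AB[1,1] = (3)(3) + (-2)(1) = 7
AB[1,2] = (3)(-2) + (-2)(1) = -8
AB[2,1] = (-1)(3) + (3)(1) = 0
AB[2,2] = (-1)(-2) + (3)(1) = 5

AB = 
  [  7,  -8]
  [  0,   5]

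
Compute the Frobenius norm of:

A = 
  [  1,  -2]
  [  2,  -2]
||A||_F = 3.606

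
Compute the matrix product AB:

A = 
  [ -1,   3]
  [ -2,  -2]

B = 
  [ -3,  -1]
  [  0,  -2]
A is 2×2 and B is 2×2, so AB is 2×2. Each entry is (row of A)·(column of B):
AB[1,1] = (-1)(-3) + (3)(0) = 3
AB[1,2] = (-1)(-1) + (3)(-2) = -5
AB[2,1] = (-2)(-3) + (-2)(0) = 6
AB[2,2] = (-2)(-1) + (-2)(-2) = 6

AB = 
  [  3,  -5]
  [  6,   6]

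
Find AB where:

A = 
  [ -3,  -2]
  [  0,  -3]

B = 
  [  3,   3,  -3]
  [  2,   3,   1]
A is 2×2 and B is 2×3, so AB is 2×3. Each entry is (row of A)·(column of B):
AB[1,1] = (-3)(3) + (-2)(2) = -13
AB[1,2] = (-3)(3) + (-2)(3) = -15
AB[1,3] = (-3)(-3) + (-2)(1) = 7
AB[2,1] = (0)(3) + (-3)(2) = -6
AB[2,2] = (0)(3) + (-3)(3) = -9
AB[2,3] = (0)(-3) + (-3)(1) = -3

AB = 
  [-13, -15,   7]
  [ -6,  -9,  -3]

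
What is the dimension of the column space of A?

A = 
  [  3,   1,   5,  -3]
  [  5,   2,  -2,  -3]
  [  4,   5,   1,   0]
Row reduce:
R2 → R2 - (5/3)·R1
R3 → R3 - (4/3)·R1
R3 → R3 - (11)·R2
REF = 
  [    3,     1,     5,    -3]
  [    0,   1/3, -31/3,     2]
  [    0,     0,   108,   -18]
Pivot columns: 1, 2, 3 → 3 pivots.
dim(Col(A)) = number of pivot columns = 3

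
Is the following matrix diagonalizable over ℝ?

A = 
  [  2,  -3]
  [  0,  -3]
Yes

tr(A) = -1, det(A) = -6
Characteristic polynomial: λ² - tr(A)λ + det(A) = λ² + λ - 6
λ² + λ - 6 = (λ + 3)(λ - 2)
Eigenvalues: 2, -3
λ=-3: alg. mult. = 1, geom. mult. = 2 - rank(A - (-3)I) = 2 - 1 = 1
λ=2: alg. mult. = 1, geom. mult. = 2 - rank(A - (2)I) = 2 - 1 = 1
Sum of geometric multiplicities equals n, so A has n independent eigenvectors.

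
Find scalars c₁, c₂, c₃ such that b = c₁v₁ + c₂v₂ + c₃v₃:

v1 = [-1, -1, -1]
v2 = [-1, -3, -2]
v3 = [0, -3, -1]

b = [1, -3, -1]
c1 = -3, c2 = 2, c3 = 0

b = -3·v1 + 2·v2 + 0·v3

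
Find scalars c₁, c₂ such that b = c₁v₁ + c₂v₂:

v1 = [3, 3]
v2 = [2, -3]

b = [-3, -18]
c1 = -3, c2 = 3

b = -3·v1 + 3·v2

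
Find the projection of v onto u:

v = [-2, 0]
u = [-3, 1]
v·u = (-2)(-3) + (0)(1) = 6
u·u = (-3)² + (1)² = 10
proj_u(v) = (v·u / u·u) × u = (6/10) × u = (3/5) × u

proj_u(v) = [-9/5, 3/5]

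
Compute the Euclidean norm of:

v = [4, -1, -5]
6.481

||v||₂ = √((4)² + (-1)² + (-5)²) = √42 = 6.481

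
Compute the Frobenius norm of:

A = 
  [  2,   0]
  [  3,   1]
||A||_F = 3.742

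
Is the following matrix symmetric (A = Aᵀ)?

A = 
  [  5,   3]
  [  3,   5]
Yes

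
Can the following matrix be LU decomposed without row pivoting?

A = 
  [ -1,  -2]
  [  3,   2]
Yes.
A[1,1] = -1 ≠ 0, so Gaussian elimination proceeds without a row swap: multiplier ℓ₂₁ = (3)/(-1) = -3, and U[2,2] = 2 - (-3)(-2) = -4.
L = 
  [  1,   0]
  [ -3,   1]
U = 
  [ -1,  -2]
  [  0,  -4]
Check row 2 of LU: [(-3)(-1), (-3)(-2) + (-4)] = [3, 2] = row 2 of A ✓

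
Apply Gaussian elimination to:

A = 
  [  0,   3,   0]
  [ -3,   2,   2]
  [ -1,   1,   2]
Row operations:
Swap R1 ↔ R2
R3 → R3 - (1/3)·R1
R3 → R3 - (1/9)·R2

Resulting echelon form:
REF = 
  [ -3,   2,   2]
  [  0,   3,   0]
  [  0,   0, 4/3]

Rank = 3 (number of non-zero pivot rows).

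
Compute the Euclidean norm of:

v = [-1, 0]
1

||v||₂ = √((-1)² + (0)²) = √1 = 1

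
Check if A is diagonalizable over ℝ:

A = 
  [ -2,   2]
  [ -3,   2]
No

tr(A) = 0, det(A) = 2
Characteristic polynomial: λ² - tr(A)λ + det(A) = λ² + 2
λ² + 2 = 0  ⇒  λ = (0 ± √((0)² - 4·(2)))/2 = (0 ± √(-8))/2
  = i√2,  -i√2
Eigenvalues: i√2, -i√2  (≈ 0 + 1.414i, 0 - 1.414i)
Has complex eigenvalues (not diagonalizable over ℝ).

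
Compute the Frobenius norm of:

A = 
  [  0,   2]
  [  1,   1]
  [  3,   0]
||A||_F = 3.873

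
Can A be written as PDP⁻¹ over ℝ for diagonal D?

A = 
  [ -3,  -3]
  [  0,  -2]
Yes

tr(A) = -5, det(A) = 6
Characteristic polynomial: λ² - tr(A)λ + det(A) = λ² + 5λ + 6
λ² + 5λ + 6 = (λ + 3)(λ + 2)
Eigenvalues: -2, -3
λ=-3: alg. mult. = 1, geom. mult. = 2 - rank(A - (-3)I) = 2 - 1 = 1
λ=-2: alg. mult. = 1, geom. mult. = 2 - rank(A - (-2)I) = 2 - 1 = 1
Sum of geometric multiplicities equals n, so A has n independent eigenvectors.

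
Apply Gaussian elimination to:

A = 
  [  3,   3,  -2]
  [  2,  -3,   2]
Row operations:
R2 → R2 - (2/3)·R1

Resulting echelon form:
REF = 
  [   3,    3,   -2]
  [   0,   -5, 10/3]

Rank = 2 (number of non-zero pivot rows).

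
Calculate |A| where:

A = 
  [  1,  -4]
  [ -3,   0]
-12

For a 2×2 matrix, det = ad - bc = (1)(0) - (-4)(-3) = -12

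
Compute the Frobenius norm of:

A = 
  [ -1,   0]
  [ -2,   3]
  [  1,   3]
||A||_F = 4.899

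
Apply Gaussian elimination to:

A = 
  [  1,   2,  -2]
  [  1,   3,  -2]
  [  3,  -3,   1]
Row operations:
R2 → R2 - (1)·R1
R3 → R3 - (3)·R1
R3 → R3 + (9)·R2

Resulting echelon form:
REF = 
  [  1,   2,  -2]
  [  0,   1,   0]
  [  0,   0,   7]

Rank = 3 (number of non-zero pivot rows).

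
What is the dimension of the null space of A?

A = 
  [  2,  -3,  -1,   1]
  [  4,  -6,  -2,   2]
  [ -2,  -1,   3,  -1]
nullity(A) = 2

Row reduce:
R2 → R2 - (2)·R1
R3 → R3 + (1)·R1
Swap R2 ↔ R3
REF = 
  [  2,  -3,  -1,   1]
  [  0,  -4,   2,   0]
  [  0,   0,   0,   0]
Pivot columns: 1, 2 → 2 pivots.
rank(A) = 2, so nullity(A) = 4 - 2 = 2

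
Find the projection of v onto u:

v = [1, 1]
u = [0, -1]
v·u = (1)(0) + (1)(-1) = -1
u·u = (0)² + (-1)² = 1
proj_u(v) = (v·u / u·u) × u = (-1/1) × u = (-1) × u

proj_u(v) = [0, 1]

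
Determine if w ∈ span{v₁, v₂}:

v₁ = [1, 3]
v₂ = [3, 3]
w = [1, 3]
Yes

Form the augmented matrix and row-reduce:
[v₁|v₂|w] = 
  [  1,   3,   1]
  [  3,   3,   3]
R2 → R2 - (3)·R1
REF = 
  [  1,   3,   1]
  [  0,  -6,   0]

No row of the form [0 0 | nonzero], so the system is consistent. Back-substitution gives c₁ = 1, c₂ = 0: w = (1)·v₁ + (0)·v₂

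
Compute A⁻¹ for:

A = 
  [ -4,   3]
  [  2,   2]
det(A) = (-4)(2) - (3)(2) = -14
For a 2×2 matrix, A⁻¹ = (1/det(A)) · [[d, -b], [-c, a]]
    = (-1/14) · [[2, -3], [-2, -4]]

A⁻¹ = 
  [-1/7, 3/14]
  [ 1/7,  2/7]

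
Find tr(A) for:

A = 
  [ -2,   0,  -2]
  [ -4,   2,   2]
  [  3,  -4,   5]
5

tr(A) = -2 + 2 + 5 = 5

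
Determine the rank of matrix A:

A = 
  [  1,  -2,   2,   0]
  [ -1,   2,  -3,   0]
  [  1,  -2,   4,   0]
Row reduce:
R2 → R2 + (1)·R1
R3 → R3 - (1)·R1
R3 → R3 + (2)·R2
REF = 
  [  1,  -2,   2,   0]
  [  0,   0,  -1,   0]
  [  0,   0,   0,   0]
Pivot columns: 1, 3 → 2 pivots.

rank(A) = 2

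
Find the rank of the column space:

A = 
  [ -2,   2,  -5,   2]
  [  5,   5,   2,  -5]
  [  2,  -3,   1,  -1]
dim(Col(A)) = 3

Row reduce:
R2 → R2 + (5/2)·R1
R3 → R3 + (1)·R1
R3 → R3 + (1/10)·R2
REF = 
  [     -2,       2,      -5,       2]
  [      0,      10,   -21/2,       0]
  [      0,       0, -101/20,       1]
Pivot columns: 1, 2, 3 → 3 pivots.
dim(Col(A)) = number of pivot columns = 3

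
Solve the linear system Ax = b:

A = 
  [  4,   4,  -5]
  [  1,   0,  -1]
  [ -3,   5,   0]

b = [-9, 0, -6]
x = [-3, -3, -3]

Row reduce the augmented matrix [A|b]:
R2 → R2 - (1/4)·R1
R3 → R3 + (3/4)·R1
R3 → R3 + (8)·R2
REF = 
  [   4,    4,   -5,   -9]
  [   0,   -1,  1/4,  9/4]
  [   0,    0, -7/4, 21/4]

Back-substitution:
x₃ = (21/4) / (-7/4) = -3
x₂ = (9/4 - (1/4)(-3)) / (-1) = -3
x₁ = (-9 - (4)(-3) - (-5)(-3)) / 4 = -3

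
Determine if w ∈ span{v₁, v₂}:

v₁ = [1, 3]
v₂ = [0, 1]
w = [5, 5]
Yes

Form the augmented matrix and row-reduce:
[v₁|v₂|w] = 
  [  1,   0,   5]
  [  3,   1,   5]
R2 → R2 - (3)·R1
REF = 
  [  1,   0,   5]
  [  0,   1, -10]

No row of the form [0 0 | nonzero], so the system is consistent. Back-substitution gives c₁ = 5, c₂ = -10: w = (5)·v₁ + (-10)·v₂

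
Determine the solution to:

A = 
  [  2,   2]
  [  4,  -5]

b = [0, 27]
Row reduce the augmented matrix [A|b]:
R2 → R2 - (2)·R1
REF = 
  [  2,   2,   0]
  [  0,  -9,  27]

Back-substitution:
x₂ = 27 / (-9) = -3
x₁ = (0 - (2)(-3)) / 2 = 3

x = [3, -3]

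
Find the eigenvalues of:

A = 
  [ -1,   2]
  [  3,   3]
λ = 1 + √10, 1 - √10  (≈ 4.162, -2.162)

tr(A) = 2, det(A) = -9
Characteristic polynomial: λ² - tr(A)λ + det(A) = λ² - 2λ - 9
λ² - 2λ - 9 = 0  ⇒  λ = (2 ± √((-2)² - 4·(-9)))/2 = (2 ± √(40))/2
  = 1 + √10,  1 - √10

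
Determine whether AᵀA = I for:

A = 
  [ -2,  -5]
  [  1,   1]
No

AᵀA = 
  [  5,  11]
  [ 11,  26]
≠ I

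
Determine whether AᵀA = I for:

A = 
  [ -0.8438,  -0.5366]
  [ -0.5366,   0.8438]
Yes

AᵀA = 
  [  0.9999,   0]
  [  0,   0.9999]
≈ I (equal to I up to the 4-dp rounding of the entries)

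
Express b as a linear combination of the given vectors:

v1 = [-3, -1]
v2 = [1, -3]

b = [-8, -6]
c1 = 3, c2 = 1

b = 3·v1 + 1·v2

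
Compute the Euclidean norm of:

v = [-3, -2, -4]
5.385

||v||₂ = √((-3)² + (-2)² + (-4)²) = √29 = 5.385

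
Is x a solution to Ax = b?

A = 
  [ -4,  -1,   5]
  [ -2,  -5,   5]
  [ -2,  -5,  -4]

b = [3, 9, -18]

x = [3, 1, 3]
No

Ax = [2, 4, -23] ≠ b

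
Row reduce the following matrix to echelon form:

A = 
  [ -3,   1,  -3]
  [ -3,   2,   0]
Row operations:
R2 → R2 - (1)·R1

Resulting echelon form:
REF = 
  [ -3,   1,  -3]
  [  0,   1,   3]

Rank = 2 (number of non-zero pivot rows).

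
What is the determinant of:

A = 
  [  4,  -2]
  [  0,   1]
4

For a 2×2 matrix, det = ad - bc = (4)(1) - (-2)(0) = 4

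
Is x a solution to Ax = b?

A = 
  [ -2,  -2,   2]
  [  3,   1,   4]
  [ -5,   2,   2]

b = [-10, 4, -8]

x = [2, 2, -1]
Yes

Ax = [-10, 4, -8] = b ✓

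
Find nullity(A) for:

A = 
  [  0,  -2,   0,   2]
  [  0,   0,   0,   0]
nullity(A) = 3

Row reduce:
(no row operations needed)
REF = 
  [  0,  -2,   0,   2]
  [  0,   0,   0,   0]
Pivot columns: 2 → 1 pivot.
rank(A) = 1, so nullity(A) = 4 - 1 = 3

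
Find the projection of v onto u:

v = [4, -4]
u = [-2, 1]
proj_u(v) = [24/5, -12/5]

v·u = (4)(-2) + (-4)(1) = -12
u·u = (-2)² + (1)² = 5
proj_u(v) = (v·u / u·u) × u = (-12/5) × u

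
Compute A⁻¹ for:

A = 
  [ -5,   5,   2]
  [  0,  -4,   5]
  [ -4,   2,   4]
det(A) = (-5)·((-4)(4) - (5)(2)) - (5)·((0)(4) - (5)(-4)) + (2)·((0)(2) - (-4)(-4))
  = (-5)(-26) - (5)(20) + (2)(-16)
  = -2
det(A) = -2 ≠ 0, so A is invertible.

Cofactors Cᵢⱼ = (-1)ⁱ⁺ʲ·Mᵢⱼ:
C = 
  [-26, -20, -16]
  [-16, -12, -10]
  [ 33,  25,  20]

adj(A) = Cᵀ:
adj(A) = 
  [-26, -16,  33]
  [-20, -12,  25]
  [-16, -10,  20]

A⁻¹ = (-1/2) · adj(A):
A⁻¹ = 
  [   13,     8, -33/2]
  [   10,     6, -25/2]
  [    8,     5,   -10]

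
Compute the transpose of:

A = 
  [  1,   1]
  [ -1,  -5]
Aᵀ = 
  [  1,  -1]
  [  1,  -5]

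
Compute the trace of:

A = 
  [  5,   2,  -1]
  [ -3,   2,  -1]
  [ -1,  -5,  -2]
5

tr(A) = 5 + 2 + -2 = 5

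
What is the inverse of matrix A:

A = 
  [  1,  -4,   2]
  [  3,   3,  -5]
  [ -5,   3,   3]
det(A) = (1)·((3)(3) - (-5)(3)) - (-4)·((3)(3) - (-5)(-5)) + (2)·((3)(3) - (3)(-5))
  = (1)(24) - (-4)(-16) + (2)(24)
  = 8
det(A) = 8 ≠ 0, so A is invertible.

Cofactors Cᵢⱼ = (-1)ⁱ⁺ʲ·Mᵢⱼ:
C = 
  [ 24,  16,  24]
  [ 18,  13,  17]
  [ 14,  11,  15]

adj(A) = Cᵀ:
adj(A) = 
  [ 24,  18,  14]
  [ 16,  13,  11]
  [ 24,  17,  15]

A⁻¹ = (1/8) · adj(A):
A⁻¹ = 
  [   3,  9/4,  7/4]
  [   2, 13/8, 11/8]
  [   3, 17/8, 15/8]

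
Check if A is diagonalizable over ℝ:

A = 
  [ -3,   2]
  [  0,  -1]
Yes

tr(A) = -4, det(A) = 3
Characteristic polynomial: λ² - tr(A)λ + det(A) = λ² + 4λ + 3
λ² + 4λ + 3 = (λ + 3)(λ + 1)
Eigenvalues: -1, -3
λ=-3: alg. mult. = 1, geom. mult. = 2 - rank(A - (-3)I) = 2 - 1 = 1
λ=-1: alg. mult. = 1, geom. mult. = 2 - rank(A - (-1)I) = 2 - 1 = 1
Sum of geometric multiplicities equals n, so A has n independent eigenvectors.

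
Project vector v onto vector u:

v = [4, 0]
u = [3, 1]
v·u = (4)(3) + (0)(1) = 12
u·u = (3)² + (1)² = 10
proj_u(v) = (v·u / u·u) × u = (12/10) × u = (6/5) × u

proj_u(v) = [18/5, 6/5]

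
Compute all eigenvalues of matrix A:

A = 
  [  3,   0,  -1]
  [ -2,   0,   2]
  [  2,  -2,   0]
λ = 2, (1 + i√15)/2, (1 - i√15)/2  (≈ 2, 0.5 + 1.936i, 0.5 - 1.936i)

Characteristic polynomial: det(λI - A) = λ³ - 3λ² + 6λ - 8
Testing integer divisors of the constant term: p(2) = 0, so (λ - 2) is a factor:
p(λ) = (λ - 2)(λ² - λ + 4)
λ² - λ + 4 = 0  ⇒  λ = (1 ± √((-1)² - 4·(4)))/2 = (1 ± √(-15))/2
  = (1 + i√15)/2,  (1 - i√15)/2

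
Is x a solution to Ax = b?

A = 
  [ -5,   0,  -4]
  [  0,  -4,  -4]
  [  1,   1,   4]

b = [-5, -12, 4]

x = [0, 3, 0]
No

Ax = [0, -12, 3] ≠ b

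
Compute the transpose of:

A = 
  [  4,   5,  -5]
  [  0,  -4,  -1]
Aᵀ = 
  [  4,   0]
  [  5,  -4]
  [ -5,  -1]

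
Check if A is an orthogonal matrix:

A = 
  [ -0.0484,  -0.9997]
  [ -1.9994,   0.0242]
No

AᵀA = 
  [  3.9999,   0]
  [  0,   1]
≠ I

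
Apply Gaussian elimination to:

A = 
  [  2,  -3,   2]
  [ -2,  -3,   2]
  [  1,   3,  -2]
Row operations:
R2 → R2 + (1)·R1
R3 → R3 - (1/2)·R1
R3 → R3 + (3/4)·R2

Resulting echelon form:
REF = 
  [  2,  -3,   2]
  [  0,  -6,   4]
  [  0,   0,   0]

Rank = 2 (number of non-zero pivot rows).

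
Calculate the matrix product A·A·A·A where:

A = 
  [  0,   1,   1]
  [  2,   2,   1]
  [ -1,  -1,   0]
A^4 = 
  [  2,   3,   3]
  [ 10,  16,  15]
  [ -7, -11, -10]

A² = A·A:
A²[1,1] = (0)(0) + (1)(2) + (1)(-1) = 1
A²[1,2] = (0)(1) + (1)(2) + (1)(-1) = 1
A²[1,3] = (0)(1) + (1)(1) + (1)(0) = 1
A²[2,1] = (2)(0) + (2)(2) + (1)(-1) = 3
A²[2,2] = (2)(1) + (2)(2) + (1)(-1) = 5
A²[2,3] = (2)(1) + (2)(1) + (1)(0) = 4
A²[3,1] = (-1)(0) + (-1)(2) + (0)(-1) = -2
A²[3,2] = (-1)(1) + (-1)(2) + (0)(-1) = -3
A²[3,3] = (-1)(1) + (-1)(1) + (0)(0) = -2
A² = 
  [  1,   1,   1]
  [  3,   5,   4]
  [ -2,  -3,  -2]

A^3 = A^2·A:
A^3[1,1] = (1)(0) + (1)(2) + (1)(-1) = 1
A^3[1,2] = (1)(1) + (1)(2) + (1)(-1) = 2
A^3[1,3] = (1)(1) + (1)(1) + (1)(0) = 2
A^3[2,1] = (3)(0) + (5)(2) + (4)(-1) = 6
A^3[2,2] = (3)(1) + (5)(2) + (4)(-1) = 9
A^3[2,3] = (3)(1) + (5)(1) + (4)(0) = 8
A^3[3,1] = (-2)(0) + (-3)(2) + (-2)(-1) = -4
A^3[3,2] = (-2)(1) + (-3)(2) + (-2)(-1) = -6
A^3[3,3] = (-2)(1) + (-3)(1) + (-2)(0) = -5
A^3 = 
  [  1,   2,   2]
  [  6,   9,   8]
  [ -4,  -6,  -5]

A^4 = A^3·A:
A^4[1,1] = (1)(0) + (2)(2) + (2)(-1) = 2
A^4[1,2] = (1)(1) + (2)(2) + (2)(-1) = 3
A^4[1,3] = (1)(1) + (2)(1) + (2)(0) = 3
A^4[2,1] = (6)(0) + (9)(2) + (8)(-1) = 10
A^4[2,2] = (6)(1) + (9)(2) + (8)(-1) = 16
A^4[2,3] = (6)(1) + (9)(1) + (8)(0) = 15
A^4[3,1] = (-4)(0) + (-6)(2) + (-5)(-1) = -7
A^4[3,2] = (-4)(1) + (-6)(2) + (-5)(-1) = -11
A^4[3,3] = (-4)(1) + (-6)(1) + (-5)(0) = -10
A^4 = 
  [  2,   3,   3]
  [ 10,  16,  15]
  [ -7, -11, -10]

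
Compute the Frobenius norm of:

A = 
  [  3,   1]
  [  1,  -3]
||A||_F = 4.472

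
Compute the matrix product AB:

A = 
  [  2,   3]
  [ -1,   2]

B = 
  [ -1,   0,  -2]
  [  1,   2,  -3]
A is 2×2 and B is 2×3, so AB is 2×3. Each entry is (row of A)·(column of B):
AB[1,1] = (2)(-1) + (3)(1) = 1
AB[1,2] = (2)(0) + (3)(2) = 6
AB[1,3] = (2)(-2) + (3)(-3) = -13
AB[2,1] = (-1)(-1) + (2)(1) = 3
AB[2,2] = (-1)(0) + (2)(2) = 4
AB[2,3] = (-1)(-2) + (2)(-3) = -4

AB = 
  [  1,   6, -13]
  [  3,   4,  -4]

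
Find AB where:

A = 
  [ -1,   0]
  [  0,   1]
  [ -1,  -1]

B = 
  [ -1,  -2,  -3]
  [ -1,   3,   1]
AB = 
  [  1,   2,   3]
  [ -1,   3,   1]
  [  2,  -1,   2]

A is 3×2 and B is 2×3, so AB is 3×3. Each entry is (row of A)·(column of B):
AB[1,1] = (-1)(-1) + (0)(-1) = 1
AB[1,2] = (-1)(-2) + (0)(3) = 2
AB[1,3] = (-1)(-3) + (0)(1) = 3
AB[2,1] = (0)(-1) + (1)(-1) = -1
AB[2,2] = (0)(-2) + (1)(3) = 3
AB[2,3] = (0)(-3) + (1)(1) = 1
AB[3,1] = (-1)(-1) + (-1)(-1) = 2
AB[3,2] = (-1)(-2) + (-1)(3) = -1
AB[3,3] = (-1)(-3) + (-1)(1) = 2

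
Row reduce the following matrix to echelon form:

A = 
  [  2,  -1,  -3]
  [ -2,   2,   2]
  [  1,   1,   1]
Row operations:
R2 → R2 + (1)·R1
R3 → R3 - (1/2)·R1
R3 → R3 - (3/2)·R2

Resulting echelon form:
REF = 
  [  2,  -1,  -3]
  [  0,   1,  -1]
  [  0,   0,   4]

Rank = 3 (number of non-zero pivot rows).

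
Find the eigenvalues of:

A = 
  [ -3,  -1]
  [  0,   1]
λ = 1, -3

tr(A) = -2, det(A) = -3
Characteristic polynomial: λ² - tr(A)λ + det(A) = λ² + 2λ - 3
λ² + 2λ - 3 = (λ + 3)(λ - 1)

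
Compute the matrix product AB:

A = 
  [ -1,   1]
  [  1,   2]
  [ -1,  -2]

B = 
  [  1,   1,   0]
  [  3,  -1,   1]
A is 3×2 and B is 2×3, so AB is 3×3. Each entry is (row of A)·(column of B):
AB[1,1] = (-1)(1) + (1)(3) = 2
AB[1,2] = (-1)(1) + (1)(-1) = -2
AB[1,3] = (-1)(0) + (1)(1) = 1
AB[2,1] = (1)(1) + (2)(3) = 7
AB[2,2] = (1)(1) + (2)(-1) = -1
AB[2,3] = (1)(0) + (2)(1) = 2
AB[3,1] = (-1)(1) + (-2)(3) = -7
AB[3,2] = (-1)(1) + (-2)(-1) = 1
AB[3,3] = (-1)(0) + (-2)(1) = -2

AB = 
  [  2,  -2,   1]
  [  7,  -1,   2]
  [ -7,   1,  -2]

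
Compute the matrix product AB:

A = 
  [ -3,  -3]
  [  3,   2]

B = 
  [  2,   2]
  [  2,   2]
A is 2×2 and B is 2×2, so AB is 2×2. Each entry is (row of A)·(column of B):
AB[1,1] = (-3)(2) + (-3)(2) = -12
AB[1,2] = (-3)(2) + (-3)(2) = -12
AB[2,1] = (3)(2) + (2)(2) = 10
AB[2,2] = (3)(2) + (2)(2) = 10

AB = 
  [-12, -12]
  [ 10,  10]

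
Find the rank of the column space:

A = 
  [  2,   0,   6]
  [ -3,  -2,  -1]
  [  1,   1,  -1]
dim(Col(A)) = 2

Row reduce:
R2 → R2 + (3/2)·R1
R3 → R3 - (1/2)·R1
R3 → R3 + (1/2)·R2
REF = 
  [  2,   0,   6]
  [  0,  -2,   8]
  [  0,   0,   0]
Pivot columns: 1, 2 → 2 pivots.
dim(Col(A)) = number of pivot columns = 2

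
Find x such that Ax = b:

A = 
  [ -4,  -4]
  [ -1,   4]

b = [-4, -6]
x = [2, -1]

Row reduce the augmented matrix [A|b]:
R2 → R2 - (1/4)·R1
REF = 
  [ -4,  -4,  -4]
  [  0,   5,  -5]

Back-substitution:
x₂ = (-5) / 5 = -1
x₁ = (-4 - (-4)(-1)) / (-4) = 2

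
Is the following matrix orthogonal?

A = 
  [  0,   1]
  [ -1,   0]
Yes

AᵀA = 
  [  1,   0]
  [  0,   1]
= I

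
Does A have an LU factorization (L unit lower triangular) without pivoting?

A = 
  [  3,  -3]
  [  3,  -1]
Yes.
A[1,1] = 3 ≠ 0, so Gaussian elimination proceeds without a row swap: multiplier ℓ₂₁ = (3)/(3) = 1, and U[2,2] = -1 - (1)(-3) = 2.
L = 
  [  1,   0]
  [  1,   1]
U = 
  [  3,  -3]
  [  0,   2]
Check row 2 of LU: [(1)(3), (1)(-3) + 2] = [3, -1] = row 2 of A ✓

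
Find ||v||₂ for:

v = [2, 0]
2

||v||₂ = √((2)² + (0)²) = √4 = 2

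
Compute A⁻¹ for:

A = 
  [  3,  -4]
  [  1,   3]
det(A) = (3)(3) - (-4)(1) = 13
For a 2×2 matrix, A⁻¹ = (1/det(A)) · [[d, -b], [-c, a]]
    = (1/13) · [[3, 4], [-1, 3]]

A⁻¹ = 
  [ 3/13,  4/13]
  [-1/13,  3/13]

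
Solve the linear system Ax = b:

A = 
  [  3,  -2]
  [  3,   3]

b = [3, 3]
Row reduce the augmented matrix [A|b]:
R2 → R2 - (1)·R1
REF = 
  [  3,  -2,   3]
  [  0,   5,   0]

Back-substitution:
x₂ = 0 / 5 = 0
x₁ = (3 - (-2)(0)) / 3 = 1

x = [1, 0]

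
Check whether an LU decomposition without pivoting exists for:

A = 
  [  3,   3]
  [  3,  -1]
Yes.
A[1,1] = 3 ≠ 0, so Gaussian elimination proceeds without a row swap: multiplier ℓ₂₁ = (3)/(3) = 1, and U[2,2] = -1 - (1)(3) = -4.
L = 
  [  1,   0]
  [  1,   1]
U = 
  [  3,   3]
  [  0,  -4]
Check row 2 of LU: [(1)(3), (1)(3) + (-4)] = [3, -1] = row 2 of A ✓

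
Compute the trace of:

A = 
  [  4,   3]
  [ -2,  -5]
-1

tr(A) = 4 + -5 = -1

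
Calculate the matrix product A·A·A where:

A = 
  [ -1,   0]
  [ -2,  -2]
A^3 = 
  [ -1,   0]
  [-14,  -8]

A² = A·A:
A²[1,1] = (-1)(-1) + (0)(-2) = 1
A²[1,2] = (-1)(0) + (0)(-2) = 0
A²[2,1] = (-2)(-1) + (-2)(-2) = 6
A²[2,2] = (-2)(0) + (-2)(-2) = 4
A² = 
  [  1,   0]
  [  6,   4]

A^3 = A^2·A:
A^3[1,1] = (1)(-1) + (0)(-2) = -1
A^3[1,2] = (1)(0) + (0)(-2) = 0
A^3[2,1] = (6)(-1) + (4)(-2) = -14
A^3[2,2] = (6)(0) + (4)(-2) = -8
A^3 = 
  [ -1,   0]
  [-14,  -8]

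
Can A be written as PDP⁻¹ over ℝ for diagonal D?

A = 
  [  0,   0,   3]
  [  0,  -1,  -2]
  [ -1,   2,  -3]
No

Characteristic polynomial: det(λI - A) = λ³ + 4λ² + 10λ + 3
By the rational root theorem any rational root is an integer dividing 3; none of those is a root, so p(λ) has no rational roots and hence (being an irreducible cubic) no repeated roots.
Discriminant of the cubic: Δ = -1251
Δ < 0 ⇒ one real eigenvalue and a complex-conjugate pair: λ ≈ -1.828 + 2.324i, -1.828 - 2.324i, -0.343
Has complex eigenvalues (not diagonalizable over ℝ).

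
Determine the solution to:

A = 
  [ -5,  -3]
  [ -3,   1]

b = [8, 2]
Row reduce the augmented matrix [A|b]:
R2 → R2 - (3/5)·R1
REF = 
  [   -5,    -3,     8]
  [    0,  14/5, -14/5]

Back-substitution:
x₂ = (-14/5) / (14/5) = -1
x₁ = (8 - (-3)(-1)) / (-5) = -1

x = [-1, -1]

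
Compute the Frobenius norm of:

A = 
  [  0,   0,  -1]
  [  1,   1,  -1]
||A||_F = 2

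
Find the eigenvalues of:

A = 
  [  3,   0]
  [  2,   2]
λ = 3, 2

tr(A) = 5, det(A) = 6
Characteristic polynomial: λ² - tr(A)λ + det(A) = λ² - 5λ + 6
λ² - 5λ + 6 = (λ - 2)(λ - 3)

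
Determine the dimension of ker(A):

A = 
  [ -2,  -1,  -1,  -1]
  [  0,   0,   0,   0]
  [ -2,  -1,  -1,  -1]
nullity(A) = 3

Row reduce:
R3 → R3 - (1)·R1
REF = 
  [ -2,  -1,  -1,  -1]
  [  0,   0,   0,   0]
  [  0,   0,   0,   0]
Pivot columns: 1 → 1 pivot.
rank(A) = 1, so nullity(A) = 4 - 1 = 3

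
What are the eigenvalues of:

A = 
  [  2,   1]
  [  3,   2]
λ = 2 + √3, 2 - √3  (≈ 3.732, 0.2679)

tr(A) = 4, det(A) = 1
Characteristic polynomial: λ² - tr(A)λ + det(A) = λ² - 4λ + 1
λ² - 4λ + 1 = 0  ⇒  λ = (4 ± √((-4)² - 4·(1)))/2 = (4 ± √(12))/2
  = 2 + √3,  2 - √3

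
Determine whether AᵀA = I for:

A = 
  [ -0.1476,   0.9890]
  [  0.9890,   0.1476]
Yes

AᵀA = 
  [  0.9999,   0]
  [  0,   0.9999]
≈ I (equal to I up to the 4-dp rounding of the entries)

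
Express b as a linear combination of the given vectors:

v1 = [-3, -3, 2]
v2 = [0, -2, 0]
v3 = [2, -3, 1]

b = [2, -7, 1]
c1 = 0, c2 = 2, c3 = 1

b = 0·v1 + 2·v2 + 1·v3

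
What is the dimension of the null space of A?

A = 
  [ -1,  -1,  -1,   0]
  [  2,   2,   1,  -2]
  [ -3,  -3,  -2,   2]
nullity(A) = 2

Row reduce:
R2 → R2 + (2)·R1
R3 → R3 - (3)·R1
R3 → R3 + (1)·R2
REF = 
  [ -1,  -1,  -1,   0]
  [  0,   0,  -1,  -2]
  [  0,   0,   0,   0]
Pivot columns: 1, 3 → 2 pivots.
rank(A) = 2, so nullity(A) = 4 - 2 = 2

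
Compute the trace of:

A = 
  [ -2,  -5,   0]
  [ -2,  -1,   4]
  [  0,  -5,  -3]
-6

tr(A) = -2 + -1 + -3 = -6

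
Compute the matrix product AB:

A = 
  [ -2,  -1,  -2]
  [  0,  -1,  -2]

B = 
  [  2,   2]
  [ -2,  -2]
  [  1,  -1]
A is 2×3 and B is 3×2, so AB is 2×2. Each entry is (row of A)·(column of B):
AB[1,1] = (-2)(2) + (-1)(-2) + (-2)(1) = -4
AB[1,2] = (-2)(2) + (-1)(-2) + (-2)(-1) = 0
AB[2,1] = (0)(2) + (-1)(-2) + (-2)(1) = 0
AB[2,2] = (0)(2) + (-1)(-2) + (-2)(-1) = 4

AB = 
  [ -4,   0]
  [  0,   4]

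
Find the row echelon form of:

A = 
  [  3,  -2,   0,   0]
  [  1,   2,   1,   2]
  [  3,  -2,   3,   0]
Row operations:
R2 → R2 - (1/3)·R1
R3 → R3 - (1)·R1

Resulting echelon form:
REF = 
  [  3,  -2,   0,   0]
  [  0, 8/3,   1,   2]
  [  0,   0,   3,   0]

Rank = 3 (number of non-zero pivot rows).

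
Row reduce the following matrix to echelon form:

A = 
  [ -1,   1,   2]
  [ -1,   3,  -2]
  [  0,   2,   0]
Row operations:
R2 → R2 - (1)·R1
R3 → R3 - (1)·R2

Resulting echelon form:
REF = 
  [ -1,   1,   2]
  [  0,   2,  -4]
  [  0,   0,   4]

Rank = 3 (number of non-zero pivot rows).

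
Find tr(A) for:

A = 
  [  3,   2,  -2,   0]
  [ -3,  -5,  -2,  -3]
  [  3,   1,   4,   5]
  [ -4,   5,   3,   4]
6

tr(A) = 3 + -5 + 4 + 4 = 6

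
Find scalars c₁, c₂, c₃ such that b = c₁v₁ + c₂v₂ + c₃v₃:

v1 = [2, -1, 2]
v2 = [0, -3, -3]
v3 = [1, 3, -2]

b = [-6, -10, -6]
c1 = -2, c2 = 2, c3 = -2

b = -2·v1 + 2·v2 + -2·v3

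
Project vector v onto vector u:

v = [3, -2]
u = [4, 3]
v·u = (3)(4) + (-2)(3) = 6
u·u = (4)² + (3)² = 25
proj_u(v) = (v·u / u·u) × u = (6/25) × u

proj_u(v) = [24/25, 18/25]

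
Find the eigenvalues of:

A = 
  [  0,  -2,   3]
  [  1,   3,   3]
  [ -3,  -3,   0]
λ = 2, (1 + i√71)/2, (1 - i√71)/2  (≈ 2, 0.5 + 4.213i, 0.5 - 4.213i)

Characteristic polynomial: det(λI - A) = λ³ - 3λ² + 20λ - 36
Testing integer divisors of the constant term: p(2) = 0, so (λ - 2) is a factor:
p(λ) = (λ - 2)(λ² - λ + 18)
λ² - λ + 18 = 0  ⇒  λ = (1 ± √((-1)² - 4·(18)))/2 = (1 ± √(-71))/2
  = (1 + i√71)/2,  (1 - i√71)/2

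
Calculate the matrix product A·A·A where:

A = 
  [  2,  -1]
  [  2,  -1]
A² = A·A:
A²[1,1] = (2)(2) + (-1)(2) = 2
A²[1,2] = (2)(-1) + (-1)(-1) = -1
A²[2,1] = (2)(2) + (-1)(2) = 2
A²[2,2] = (2)(-1) + (-1)(-1) = -1
A² = 
  [  2,  -1]
  [  2,  -1]

A^3 = A^2·A:
A^3[1,1] = (2)(2) + (-1)(2) = 2
A^3[1,2] = (2)(-1) + (-1)(-1) = -1
A^3[2,1] = (2)(2) + (-1)(2) = 2
A^3[2,2] = (2)(-1) + (-1)(-1) = -1
A^3 = 
  [  2,  -1]
  [  2,  -1]

Therefore
A^3 = 
  [  2,  -1]
  [  2,  -1]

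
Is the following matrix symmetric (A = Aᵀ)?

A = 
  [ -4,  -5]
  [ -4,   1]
No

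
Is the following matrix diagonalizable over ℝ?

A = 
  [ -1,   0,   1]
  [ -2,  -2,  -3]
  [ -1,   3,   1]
No

Characteristic polynomial: det(λI - A) = λ³ + 2λ² + 9λ + 15
By the rational root theorem any rational root is an integer dividing 15; none of those is a root, so p(λ) has no rational roots and hence (being an irreducible cubic) no repeated roots.
Discriminant of the cubic: Δ = -4287
Δ < 0 ⇒ one real eigenvalue and a complex-conjugate pair: λ ≈ -0.1243 + 2.924i, -0.1243 - 2.924i, -1.751
Has complex eigenvalues (not diagonalizable over ℝ).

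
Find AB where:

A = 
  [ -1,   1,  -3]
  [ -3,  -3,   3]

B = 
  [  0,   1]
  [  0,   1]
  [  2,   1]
AB = 
  [ -6,  -3]
  [  6,  -3]

A is 2×3 and B is 3×2, so AB is 2×2. Each entry is (row of A)·(column of B):
AB[1,1] = (-1)(0) + (1)(0) + (-3)(2) = -6
AB[1,2] = (-1)(1) + (1)(1) + (-3)(1) = -3
AB[2,1] = (-3)(0) + (-3)(0) + (3)(2) = 6
AB[2,2] = (-3)(1) + (-3)(1) + (3)(1) = -3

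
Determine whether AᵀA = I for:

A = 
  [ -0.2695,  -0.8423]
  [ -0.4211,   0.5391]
No

AᵀA = 
  [  0.2500,   0]
  [  0,   1.0001]
≠ I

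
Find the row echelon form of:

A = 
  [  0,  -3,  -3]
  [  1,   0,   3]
Row operations:
Swap R1 ↔ R2

Resulting echelon form:
REF = 
  [  1,   0,   3]
  [  0,  -3,  -3]

Rank = 2 (number of non-zero pivot rows).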